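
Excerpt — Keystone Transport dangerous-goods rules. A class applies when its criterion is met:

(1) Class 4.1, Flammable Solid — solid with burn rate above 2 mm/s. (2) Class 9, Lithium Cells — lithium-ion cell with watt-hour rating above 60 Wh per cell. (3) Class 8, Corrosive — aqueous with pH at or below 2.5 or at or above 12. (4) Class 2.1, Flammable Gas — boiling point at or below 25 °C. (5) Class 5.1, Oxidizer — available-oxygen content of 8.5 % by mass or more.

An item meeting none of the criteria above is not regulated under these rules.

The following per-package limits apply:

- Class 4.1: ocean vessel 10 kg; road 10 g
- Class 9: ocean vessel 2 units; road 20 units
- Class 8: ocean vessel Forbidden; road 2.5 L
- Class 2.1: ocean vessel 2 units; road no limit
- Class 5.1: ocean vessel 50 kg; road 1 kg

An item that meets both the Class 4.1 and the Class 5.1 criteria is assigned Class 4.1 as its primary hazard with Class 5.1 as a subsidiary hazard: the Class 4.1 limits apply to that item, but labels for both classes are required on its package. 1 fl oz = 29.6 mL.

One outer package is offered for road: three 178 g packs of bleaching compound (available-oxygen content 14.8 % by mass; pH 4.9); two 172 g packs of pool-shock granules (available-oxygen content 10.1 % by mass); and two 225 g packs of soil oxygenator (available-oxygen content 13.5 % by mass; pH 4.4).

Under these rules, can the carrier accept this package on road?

The bleaching compound has available-oxygen content 14.8 % by mass, which is ≥ 8.5 % by mass, so it is Class 5.1 (Oxidizer).
The pool-shock granules have available-oxygen content 10.1 % by mass, which is ≥ 8.5 % by mass, so they are Class 5.1 (Oxidizer).
With available-oxygen content 13.5 % by mass (≥ 8.5 % by mass), the soil oxygenator falls in Class 5.1.
Class 5.1 net quantity: (three 178 g packs = 534 g) + (two 172 g packs = 344 g) + (two 225 g packs = 450 g) = 1.328 kg.
1.328 kg > 1 kg (road limit, Class 5.1) — over the limit.

No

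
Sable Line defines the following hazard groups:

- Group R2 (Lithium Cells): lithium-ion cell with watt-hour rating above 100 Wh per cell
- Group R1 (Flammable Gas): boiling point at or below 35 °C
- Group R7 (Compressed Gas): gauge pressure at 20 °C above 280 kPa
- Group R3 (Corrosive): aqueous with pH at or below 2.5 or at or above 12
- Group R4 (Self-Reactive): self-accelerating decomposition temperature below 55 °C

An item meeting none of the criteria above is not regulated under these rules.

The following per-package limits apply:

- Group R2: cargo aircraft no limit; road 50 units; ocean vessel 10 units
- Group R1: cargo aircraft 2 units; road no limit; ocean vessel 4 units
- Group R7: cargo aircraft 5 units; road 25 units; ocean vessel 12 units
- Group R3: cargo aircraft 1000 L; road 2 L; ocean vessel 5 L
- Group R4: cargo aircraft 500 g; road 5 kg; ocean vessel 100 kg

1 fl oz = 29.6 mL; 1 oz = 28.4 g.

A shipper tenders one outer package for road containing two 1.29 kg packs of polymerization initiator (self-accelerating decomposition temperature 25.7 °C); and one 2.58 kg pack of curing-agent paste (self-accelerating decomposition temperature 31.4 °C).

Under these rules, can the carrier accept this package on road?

No

Polymerization initiator: self-accelerating decomposition temperature 25.7 °C < 55 °C → Group R4 (Self-Reactive).
Curing-agent paste: self-accelerating decomposition temperature 31.4 °C < 55 °C → Group R4 (Self-Reactive).
Group R4 net quantity: (two 1.29 kg packs = 2.58 kg) + 2.58 kg = 5.16 kg.
5.16 kg exceeds the road limit of 5 kg for Group R4.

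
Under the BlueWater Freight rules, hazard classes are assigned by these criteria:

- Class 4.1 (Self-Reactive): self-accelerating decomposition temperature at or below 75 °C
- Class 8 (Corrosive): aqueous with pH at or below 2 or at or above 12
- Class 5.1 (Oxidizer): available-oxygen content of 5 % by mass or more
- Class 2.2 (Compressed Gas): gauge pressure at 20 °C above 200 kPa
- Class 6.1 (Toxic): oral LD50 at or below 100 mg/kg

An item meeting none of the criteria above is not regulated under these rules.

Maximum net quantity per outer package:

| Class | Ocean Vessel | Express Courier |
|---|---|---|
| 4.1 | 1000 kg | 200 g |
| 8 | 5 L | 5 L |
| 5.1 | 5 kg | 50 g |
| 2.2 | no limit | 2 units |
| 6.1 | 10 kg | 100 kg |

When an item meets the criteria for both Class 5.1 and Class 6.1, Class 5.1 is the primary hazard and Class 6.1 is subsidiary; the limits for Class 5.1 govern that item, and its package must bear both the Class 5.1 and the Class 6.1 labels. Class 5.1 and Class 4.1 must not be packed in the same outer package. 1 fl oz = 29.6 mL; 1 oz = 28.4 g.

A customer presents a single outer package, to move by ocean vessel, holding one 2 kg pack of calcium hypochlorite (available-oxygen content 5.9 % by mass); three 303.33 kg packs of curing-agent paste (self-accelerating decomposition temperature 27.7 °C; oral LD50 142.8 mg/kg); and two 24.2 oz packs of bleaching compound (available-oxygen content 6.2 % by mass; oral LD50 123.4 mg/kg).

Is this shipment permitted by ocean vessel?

No

Calcium hypochlorite: available-oxygen content 5.9 % by mass ≥ 5 % by mass → Class 5.1 (Oxidizer).
Curing-agent paste: self-accelerating decomposition temperature 27.7 °C ≤ 75 °C → Class 4.1 (Self-Reactive).
With available-oxygen content 6.2 % by mass (≥ 5 % by mass), the bleaching compound falls in Class 5.1.
Class 5.1 net quantity: 2 kg + (two 24.2 oz packs = 1374.56 g) = 3374.56 g.
3374.56 g ≤ 5 kg (ocean vessel limit, Class 5.1) — within limit.
Class 4.1 quantity: three 303.33 kg packs = 909.99 kg.
909.99 kg is within the ocean vessel limit of 1000 kg for Class 4.1.
Class 5.1 and Class 4.1 may not share an outer package.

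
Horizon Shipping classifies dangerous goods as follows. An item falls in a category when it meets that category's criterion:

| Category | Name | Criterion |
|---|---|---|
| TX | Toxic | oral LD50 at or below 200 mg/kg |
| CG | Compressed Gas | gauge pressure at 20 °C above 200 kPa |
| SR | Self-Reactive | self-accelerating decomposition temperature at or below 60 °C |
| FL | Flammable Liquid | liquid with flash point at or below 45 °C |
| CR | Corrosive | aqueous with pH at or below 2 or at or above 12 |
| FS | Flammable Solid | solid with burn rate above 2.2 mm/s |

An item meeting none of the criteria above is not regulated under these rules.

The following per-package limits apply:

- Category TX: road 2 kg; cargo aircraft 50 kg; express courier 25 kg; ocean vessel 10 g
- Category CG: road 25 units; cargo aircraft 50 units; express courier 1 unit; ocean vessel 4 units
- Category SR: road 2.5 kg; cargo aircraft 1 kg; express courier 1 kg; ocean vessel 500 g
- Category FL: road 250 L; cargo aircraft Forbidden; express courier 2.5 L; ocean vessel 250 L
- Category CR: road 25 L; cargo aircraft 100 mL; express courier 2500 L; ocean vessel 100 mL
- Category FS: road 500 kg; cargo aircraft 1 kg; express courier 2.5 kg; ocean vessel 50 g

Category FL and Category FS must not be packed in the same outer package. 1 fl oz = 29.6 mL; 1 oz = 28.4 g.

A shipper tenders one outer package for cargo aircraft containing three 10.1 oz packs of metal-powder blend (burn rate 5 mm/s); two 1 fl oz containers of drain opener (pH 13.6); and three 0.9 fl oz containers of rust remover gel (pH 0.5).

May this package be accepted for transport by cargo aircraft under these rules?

Burn rate 5 mm/s meets the Category FS criterion (Flammable Solid), so the metal-powder blend is Category FS.
The drain opener has pH 13.6, which is ≥ 12, so it is Category CR (Corrosive).
The rust remover gel has pH 0.5, which is ≤ 2, so it is Category CR (Corrosive).
Category CR net quantity: (two 1 fl oz containers = 59.2 mL) + (three 0.9 fl oz containers = 79.92 mL) = 139.12 mL.
139.12 mL > 100 mL (cargo aircraft limit, Category CR) — over the limit.
Category FS quantity: three 10.1 oz packs = 860.52 g.
860.52 g ≤ 1 kg (cargo aircraft limit, Category FS) — within limit.
The segregation rule (Category FL with Category FS) does not apply to Category CR with Category FS.

No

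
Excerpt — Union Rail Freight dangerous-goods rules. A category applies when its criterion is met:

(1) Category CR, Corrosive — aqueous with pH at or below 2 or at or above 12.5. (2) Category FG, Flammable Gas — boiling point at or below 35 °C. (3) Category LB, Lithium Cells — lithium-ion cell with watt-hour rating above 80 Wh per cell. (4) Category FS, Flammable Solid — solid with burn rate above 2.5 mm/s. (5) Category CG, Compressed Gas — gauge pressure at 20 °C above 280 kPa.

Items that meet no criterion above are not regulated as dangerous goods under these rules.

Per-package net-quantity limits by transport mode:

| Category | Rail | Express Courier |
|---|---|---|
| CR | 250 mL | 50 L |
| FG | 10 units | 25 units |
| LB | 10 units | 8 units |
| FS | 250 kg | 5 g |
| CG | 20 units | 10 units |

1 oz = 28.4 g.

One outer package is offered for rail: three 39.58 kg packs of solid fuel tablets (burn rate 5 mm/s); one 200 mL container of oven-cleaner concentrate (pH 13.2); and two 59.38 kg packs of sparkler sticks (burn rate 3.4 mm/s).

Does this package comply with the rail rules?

With burn rate 5 mm/s (> 2.5 mm/s), the solid fuel tablets fall in Category FS.
With pH 13.2 (≥ 12.5), the oven-cleaner concentrate falls in Category CR.
Burn rate 3.4 mm/s meets the Category FS criterion (Flammable Solid), so the sparkler sticks are Category FS.
Category CR quantity: 200 mL.
200 mL ≤ 250 mL (rail limit, Category CR) — within limit.
Total Category FS: (three 39.58 kg packs = 118.74 kg) + (two 59.38 kg packs = 118.76 kg) = 237.5 kg.
237.5 kg ≤ 250 kg (rail limit, Category FS) — within limit.
Every hazard category is within its rail limit and no segregation rule is violated.

Yes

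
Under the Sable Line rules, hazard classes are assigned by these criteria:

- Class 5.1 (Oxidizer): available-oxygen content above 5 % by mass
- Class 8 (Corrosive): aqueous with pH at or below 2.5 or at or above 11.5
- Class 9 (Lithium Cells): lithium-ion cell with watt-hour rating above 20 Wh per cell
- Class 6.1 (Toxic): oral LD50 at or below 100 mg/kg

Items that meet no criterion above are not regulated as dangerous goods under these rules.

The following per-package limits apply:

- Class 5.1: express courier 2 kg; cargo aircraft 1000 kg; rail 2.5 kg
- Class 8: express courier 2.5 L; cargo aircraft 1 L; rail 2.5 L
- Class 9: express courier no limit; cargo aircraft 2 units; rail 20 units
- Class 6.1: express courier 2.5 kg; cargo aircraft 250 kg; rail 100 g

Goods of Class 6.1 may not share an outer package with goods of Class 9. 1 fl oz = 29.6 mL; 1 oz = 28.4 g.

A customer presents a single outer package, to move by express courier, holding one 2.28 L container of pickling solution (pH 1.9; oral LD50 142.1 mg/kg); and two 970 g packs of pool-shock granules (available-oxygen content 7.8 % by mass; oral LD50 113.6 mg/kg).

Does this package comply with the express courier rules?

The pickling solution has pH 1.9, which is ≤ 2.5, so it is Class 8 (Corrosive).
Available-oxygen content 7.8 % by mass meets the Class 5.1 criterion (Oxidizer), so the pool-shock granules are Class 5.1.
Class 5.1 quantity: two 970 g packs = 1.94 kg.
That is within the Class 5.1 express courier limit of 2 kg.
Class 8 quantity: 2.28 L.
2.28 L is within the express courier limit of 2.5 L for Class 8.
The segregation rule (Class 6.1 with Class 9) does not apply to Class 5.1 with Class 8.
Every hazard class is within its express courier limit and no segregation rule is violated.

Yes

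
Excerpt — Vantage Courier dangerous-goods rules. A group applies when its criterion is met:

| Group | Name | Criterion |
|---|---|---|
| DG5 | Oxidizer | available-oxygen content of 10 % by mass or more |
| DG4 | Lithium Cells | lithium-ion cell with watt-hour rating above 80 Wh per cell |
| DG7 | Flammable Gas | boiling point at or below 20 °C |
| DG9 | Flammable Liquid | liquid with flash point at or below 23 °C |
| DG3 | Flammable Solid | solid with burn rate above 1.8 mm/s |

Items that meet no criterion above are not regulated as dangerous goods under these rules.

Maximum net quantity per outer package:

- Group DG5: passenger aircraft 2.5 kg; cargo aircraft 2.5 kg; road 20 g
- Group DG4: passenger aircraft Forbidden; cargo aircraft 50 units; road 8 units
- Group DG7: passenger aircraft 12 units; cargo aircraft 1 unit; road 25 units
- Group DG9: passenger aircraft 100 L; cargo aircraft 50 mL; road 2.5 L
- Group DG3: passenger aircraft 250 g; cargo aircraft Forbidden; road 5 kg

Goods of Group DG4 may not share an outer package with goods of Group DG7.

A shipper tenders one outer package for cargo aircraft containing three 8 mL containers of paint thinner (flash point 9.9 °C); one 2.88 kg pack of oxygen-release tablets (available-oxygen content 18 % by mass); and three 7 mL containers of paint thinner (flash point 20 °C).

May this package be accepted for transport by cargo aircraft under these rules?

Paint thinner: flash point 9.9 °C ≤ 23 °C → Group DG9 (Flammable Liquid).
With available-oxygen content 18 % by mass (≥ 10 % by mass), the oxygen-release tablets fall in Group DG5.
Paint thinner: flash point 20 °C ≤ 23 °C → Group DG9 (Flammable Liquid).
Group DG5 quantity: 2.88 kg.
2.88 kg > 2.5 kg (cargo aircraft limit, Group DG5) — over the limit.
Total Group DG9: (three 8 mL containers = 24 mL) + (three 7 mL containers = 21 mL) = 45 mL.
45 mL is within the cargo aircraft limit of 50 mL for Group DG9.
The segregation rule (Group DG4 with Group DG7) does not apply to Group DG5 with Group DG9.

No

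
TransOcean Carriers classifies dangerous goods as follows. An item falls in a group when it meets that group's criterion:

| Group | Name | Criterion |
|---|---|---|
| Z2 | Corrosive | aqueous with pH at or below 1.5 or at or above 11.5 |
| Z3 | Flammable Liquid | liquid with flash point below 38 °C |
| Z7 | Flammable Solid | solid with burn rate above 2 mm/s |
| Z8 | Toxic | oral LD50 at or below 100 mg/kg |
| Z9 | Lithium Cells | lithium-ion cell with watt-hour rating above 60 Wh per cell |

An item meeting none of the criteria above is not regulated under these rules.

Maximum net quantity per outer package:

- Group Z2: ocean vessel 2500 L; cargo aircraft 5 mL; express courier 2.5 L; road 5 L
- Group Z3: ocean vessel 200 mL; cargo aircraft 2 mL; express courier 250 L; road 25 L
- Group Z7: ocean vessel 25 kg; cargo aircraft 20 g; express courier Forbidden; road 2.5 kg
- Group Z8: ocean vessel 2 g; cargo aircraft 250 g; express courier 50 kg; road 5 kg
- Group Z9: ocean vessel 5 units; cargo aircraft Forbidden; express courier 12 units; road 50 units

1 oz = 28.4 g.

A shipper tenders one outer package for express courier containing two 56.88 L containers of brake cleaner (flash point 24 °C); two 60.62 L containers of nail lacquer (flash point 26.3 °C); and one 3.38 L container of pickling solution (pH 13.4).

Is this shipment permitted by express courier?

No

With flash point 24 °C (< 38 °C), the brake cleaner falls in Group Z3.
With flash point 26.3 °C (< 38 °C), the nail lacquer falls in Group Z3.
The pickling solution has pH 13.4, which is ≥ 11.5, so it is Group Z2 (Corrosive).
Group Z3 net quantity: (two 56.88 L containers = 113.76 L) + (two 60.62 L containers = 121.24 L) = 235 L.
235 L ≤ 250 L (express courier limit, Group Z3) — within limit.
Group Z2 quantity: 3.38 L.
That exceeds the Group Z2 express courier limit of 2.5 L.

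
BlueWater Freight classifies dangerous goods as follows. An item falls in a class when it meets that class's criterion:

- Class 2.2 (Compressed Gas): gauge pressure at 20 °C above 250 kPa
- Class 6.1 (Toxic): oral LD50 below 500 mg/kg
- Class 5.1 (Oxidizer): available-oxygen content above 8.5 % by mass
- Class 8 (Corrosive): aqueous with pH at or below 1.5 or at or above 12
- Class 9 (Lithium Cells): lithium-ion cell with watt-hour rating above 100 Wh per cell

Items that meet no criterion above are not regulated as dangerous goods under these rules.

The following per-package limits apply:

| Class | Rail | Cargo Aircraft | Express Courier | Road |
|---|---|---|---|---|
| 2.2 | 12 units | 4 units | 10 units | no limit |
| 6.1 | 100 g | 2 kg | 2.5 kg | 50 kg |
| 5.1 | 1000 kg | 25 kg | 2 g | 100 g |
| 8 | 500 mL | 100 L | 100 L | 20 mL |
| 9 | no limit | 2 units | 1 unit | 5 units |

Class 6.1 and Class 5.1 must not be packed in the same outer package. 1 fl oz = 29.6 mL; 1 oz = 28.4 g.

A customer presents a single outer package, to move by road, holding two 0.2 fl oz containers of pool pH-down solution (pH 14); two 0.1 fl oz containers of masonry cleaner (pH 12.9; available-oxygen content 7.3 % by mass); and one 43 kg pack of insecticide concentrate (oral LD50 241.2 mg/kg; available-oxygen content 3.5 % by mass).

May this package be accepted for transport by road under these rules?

Pool pH-down solution: pH 14 ≥ 12 → Class 8 (Corrosive).
With pH 12.9 (≥ 12), the masonry cleaner falls in Class 8.
With oral LD50 241.2 mg/kg (< 500 mg/kg), the insecticide concentrate falls in Class 6.1.
Total Class 8: (two 0.2 fl oz containers = 11.84 mL) + (two 0.1 fl oz containers = 5.92 mL) = 17.76 mL.
17.76 mL ≤ 20 mL (road limit, Class 8) — within limit.
Class 6.1 quantity: 43 kg.
That is within the Class 6.1 road limit of 50 kg.
The segregation rule (Class 6.1 with Class 5.1) does not apply to Class 8 with Class 6.1.
Every hazard class is within its road limit and no segregation rule is violated.

Yes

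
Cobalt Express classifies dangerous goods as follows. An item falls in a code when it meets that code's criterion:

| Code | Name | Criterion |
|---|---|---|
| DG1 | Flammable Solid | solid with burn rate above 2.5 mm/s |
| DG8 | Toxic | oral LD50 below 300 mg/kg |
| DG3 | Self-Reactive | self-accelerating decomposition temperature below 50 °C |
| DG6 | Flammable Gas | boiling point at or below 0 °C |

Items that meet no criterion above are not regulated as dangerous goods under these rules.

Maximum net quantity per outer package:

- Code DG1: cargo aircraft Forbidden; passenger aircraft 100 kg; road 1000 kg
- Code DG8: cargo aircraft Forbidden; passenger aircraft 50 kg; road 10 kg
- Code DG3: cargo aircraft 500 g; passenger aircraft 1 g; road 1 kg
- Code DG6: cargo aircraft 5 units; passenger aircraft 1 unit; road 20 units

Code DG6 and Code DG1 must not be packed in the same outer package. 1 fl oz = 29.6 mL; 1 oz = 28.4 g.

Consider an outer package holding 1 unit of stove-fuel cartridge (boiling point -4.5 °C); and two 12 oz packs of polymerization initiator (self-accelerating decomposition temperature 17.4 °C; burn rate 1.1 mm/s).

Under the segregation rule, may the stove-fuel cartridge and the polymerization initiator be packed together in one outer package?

Yes

With boiling point -4.5 °C (≤ 0 °C), the stove-fuel cartridge falls in Code DG6.
Self-accelerating decomposition temperature 17.4 °C meets the Code DG3 criterion (Self-Reactive), so the polymerization initiator is Code DG3.
No segregation rule bars Code DG6 with Code DG3.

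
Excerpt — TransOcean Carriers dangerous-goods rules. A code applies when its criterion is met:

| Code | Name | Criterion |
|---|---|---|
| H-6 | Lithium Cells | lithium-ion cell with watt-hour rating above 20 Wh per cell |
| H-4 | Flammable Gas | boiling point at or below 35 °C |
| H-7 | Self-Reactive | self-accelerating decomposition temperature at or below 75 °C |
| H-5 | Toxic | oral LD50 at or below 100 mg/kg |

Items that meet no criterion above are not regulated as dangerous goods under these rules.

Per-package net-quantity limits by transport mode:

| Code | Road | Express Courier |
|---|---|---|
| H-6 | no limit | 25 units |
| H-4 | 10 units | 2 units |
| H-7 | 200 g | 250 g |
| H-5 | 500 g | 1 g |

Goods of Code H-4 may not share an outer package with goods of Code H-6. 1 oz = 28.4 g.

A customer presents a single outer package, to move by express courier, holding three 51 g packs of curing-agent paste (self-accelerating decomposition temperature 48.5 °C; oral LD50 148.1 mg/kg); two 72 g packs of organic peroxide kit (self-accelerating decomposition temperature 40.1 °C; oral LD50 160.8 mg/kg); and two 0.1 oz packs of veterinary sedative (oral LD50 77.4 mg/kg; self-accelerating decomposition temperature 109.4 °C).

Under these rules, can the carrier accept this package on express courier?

The curing-agent paste has self-accelerating decomposition temperature 48.5 °C, which is ≤ 75 °C, so it is Code H-7 (Self-Reactive).
The organic peroxide kit has self-accelerating decomposition temperature 40.1 °C, which is ≤ 75 °C, so it is Code H-7 (Self-Reactive).
With oral LD50 77.4 mg/kg (≤ 100 mg/kg), the veterinary sedative falls in Code H-5.
Code H-5 quantity: two 0.1 oz packs = 5.68 g.
5.68 g > 1 g (express courier limit, Code H-5) — over the limit.
Code H-7 net quantity: (three 51 g packs = 153 g) + (two 72 g packs = 144 g) = 297 g.
297 g exceeds the express courier limit of 250 g for Code H-7.
The segregation rule (Code H-4 with Code H-6) does not apply to Code H-5 with Code H-7.

No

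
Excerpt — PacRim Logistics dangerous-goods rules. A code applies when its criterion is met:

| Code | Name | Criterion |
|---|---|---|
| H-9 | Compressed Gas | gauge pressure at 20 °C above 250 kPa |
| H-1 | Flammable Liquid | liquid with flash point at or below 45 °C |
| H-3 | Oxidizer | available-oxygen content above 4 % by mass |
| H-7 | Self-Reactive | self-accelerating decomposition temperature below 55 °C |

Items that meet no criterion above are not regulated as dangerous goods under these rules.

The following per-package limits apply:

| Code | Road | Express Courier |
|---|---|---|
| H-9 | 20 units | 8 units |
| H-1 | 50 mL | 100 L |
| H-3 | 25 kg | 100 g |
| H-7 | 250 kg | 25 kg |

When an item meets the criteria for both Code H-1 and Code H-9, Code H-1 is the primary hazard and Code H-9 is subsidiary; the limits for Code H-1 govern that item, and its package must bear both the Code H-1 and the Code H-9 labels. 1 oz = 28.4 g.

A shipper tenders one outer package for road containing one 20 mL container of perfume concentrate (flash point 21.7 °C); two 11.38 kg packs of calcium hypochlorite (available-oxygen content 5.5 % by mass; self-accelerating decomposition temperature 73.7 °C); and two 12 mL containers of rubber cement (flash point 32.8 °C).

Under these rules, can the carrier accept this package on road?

With flash point 21.7 °C (≤ 45 °C), the perfume concentrate falls in Code H-1.
Calcium hypochlorite: available-oxygen content 5.5 % by mass > 4 % by mass → Code H-3 (Oxidizer).
Flash point 32.8 °C meets the Code H-1 criterion (Flammable Liquid), so the rubber cement is Code H-1.
Code H-3 quantity: two 11.38 kg packs = 22.76 kg.
22.76 kg is within the road limit of 25 kg for Code H-3.
Code H-1 net quantity: 20 mL + (two 12 mL containers = 24 mL) = 44 mL.
That is within the Code H-1 road limit of 50 mL.
Every hazard code is within its road limit and no segregation rule is violated.

Yes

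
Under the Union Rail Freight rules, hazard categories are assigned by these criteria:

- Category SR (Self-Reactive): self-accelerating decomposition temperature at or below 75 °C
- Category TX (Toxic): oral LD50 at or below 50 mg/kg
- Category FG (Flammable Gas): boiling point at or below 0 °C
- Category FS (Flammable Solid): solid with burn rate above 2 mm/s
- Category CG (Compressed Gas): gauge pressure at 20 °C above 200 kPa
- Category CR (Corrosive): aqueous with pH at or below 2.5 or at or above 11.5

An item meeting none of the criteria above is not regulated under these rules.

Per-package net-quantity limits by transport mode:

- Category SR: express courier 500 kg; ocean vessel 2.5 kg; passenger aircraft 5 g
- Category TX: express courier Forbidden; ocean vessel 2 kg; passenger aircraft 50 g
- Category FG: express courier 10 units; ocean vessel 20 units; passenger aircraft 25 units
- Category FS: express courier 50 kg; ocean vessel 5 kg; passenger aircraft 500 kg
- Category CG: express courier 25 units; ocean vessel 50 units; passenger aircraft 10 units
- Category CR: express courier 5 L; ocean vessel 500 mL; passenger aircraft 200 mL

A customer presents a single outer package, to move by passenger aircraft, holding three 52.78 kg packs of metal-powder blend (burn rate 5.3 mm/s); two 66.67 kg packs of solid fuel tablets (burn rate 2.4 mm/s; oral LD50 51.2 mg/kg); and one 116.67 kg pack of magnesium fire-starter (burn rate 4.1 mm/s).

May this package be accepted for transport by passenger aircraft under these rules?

With burn rate 5.3 mm/s (> 2 mm/s), the metal-powder blend falls in Category FS.
Solid fuel tablets: burn rate 2.4 mm/s > 2 mm/s → Category FS (Flammable Solid).
With burn rate 4.1 mm/s (> 2 mm/s), the magnesium fire-starter falls in Category FS.
Category FS net quantity: (three 52.78 kg packs = 158.34 kg) + (two 66.67 kg packs = 133.34 kg) + 116.67 kg = 408.35 kg.
408.35 kg is within the passenger aircraft limit of 500 kg for Category FS.

Yes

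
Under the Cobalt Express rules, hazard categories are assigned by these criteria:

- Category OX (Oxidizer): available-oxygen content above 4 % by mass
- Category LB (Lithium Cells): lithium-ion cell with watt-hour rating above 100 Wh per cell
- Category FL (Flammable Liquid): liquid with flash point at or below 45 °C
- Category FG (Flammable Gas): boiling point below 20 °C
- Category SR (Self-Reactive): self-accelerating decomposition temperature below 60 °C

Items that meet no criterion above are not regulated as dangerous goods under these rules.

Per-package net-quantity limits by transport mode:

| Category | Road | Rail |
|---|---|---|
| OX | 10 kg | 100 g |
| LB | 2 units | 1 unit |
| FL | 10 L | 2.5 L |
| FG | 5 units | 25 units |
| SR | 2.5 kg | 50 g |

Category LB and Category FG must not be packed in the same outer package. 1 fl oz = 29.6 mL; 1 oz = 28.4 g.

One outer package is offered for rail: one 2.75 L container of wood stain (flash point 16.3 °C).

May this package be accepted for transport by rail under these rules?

No

Flash point 16.3 °C meets the Category FL criterion (Flammable Liquid), so the wood stain is Category FL.
Category FL quantity: 2.75 L.
2.75 L > 2.5 L (rail limit, Category FL) — over the limit.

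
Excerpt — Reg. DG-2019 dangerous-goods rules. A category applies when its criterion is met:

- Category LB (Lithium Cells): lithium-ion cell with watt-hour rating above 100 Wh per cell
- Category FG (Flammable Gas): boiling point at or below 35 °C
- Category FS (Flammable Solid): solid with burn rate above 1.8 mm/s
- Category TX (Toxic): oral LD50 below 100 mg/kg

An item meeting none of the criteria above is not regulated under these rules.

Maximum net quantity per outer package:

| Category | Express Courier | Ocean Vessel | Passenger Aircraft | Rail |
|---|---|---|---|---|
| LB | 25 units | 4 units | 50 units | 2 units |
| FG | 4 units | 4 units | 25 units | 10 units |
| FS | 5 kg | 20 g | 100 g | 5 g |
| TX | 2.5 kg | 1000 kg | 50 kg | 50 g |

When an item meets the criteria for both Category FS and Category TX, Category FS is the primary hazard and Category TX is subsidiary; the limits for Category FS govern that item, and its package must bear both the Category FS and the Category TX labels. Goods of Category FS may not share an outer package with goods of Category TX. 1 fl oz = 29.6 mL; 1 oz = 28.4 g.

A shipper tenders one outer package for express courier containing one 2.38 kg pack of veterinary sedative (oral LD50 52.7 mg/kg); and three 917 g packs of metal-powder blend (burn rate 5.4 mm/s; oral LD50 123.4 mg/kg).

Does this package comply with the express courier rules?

No

The veterinary sedative has oral LD50 52.7 mg/kg, which is < 100 mg/kg, so it is Category TX (Toxic).
Metal-powder blend: burn rate 5.4 mm/s > 1.8 mm/s → Category FS (Flammable Solid).
Category FS quantity: three 917 g packs = 2.751 kg.
2.751 kg ≤ 5 kg (express courier limit, Category FS) — within limit.
Category TX quantity: 2.38 kg.
That is within the Category TX express courier limit of 2.5 kg.
Category FS and Category TX may not share an outer package.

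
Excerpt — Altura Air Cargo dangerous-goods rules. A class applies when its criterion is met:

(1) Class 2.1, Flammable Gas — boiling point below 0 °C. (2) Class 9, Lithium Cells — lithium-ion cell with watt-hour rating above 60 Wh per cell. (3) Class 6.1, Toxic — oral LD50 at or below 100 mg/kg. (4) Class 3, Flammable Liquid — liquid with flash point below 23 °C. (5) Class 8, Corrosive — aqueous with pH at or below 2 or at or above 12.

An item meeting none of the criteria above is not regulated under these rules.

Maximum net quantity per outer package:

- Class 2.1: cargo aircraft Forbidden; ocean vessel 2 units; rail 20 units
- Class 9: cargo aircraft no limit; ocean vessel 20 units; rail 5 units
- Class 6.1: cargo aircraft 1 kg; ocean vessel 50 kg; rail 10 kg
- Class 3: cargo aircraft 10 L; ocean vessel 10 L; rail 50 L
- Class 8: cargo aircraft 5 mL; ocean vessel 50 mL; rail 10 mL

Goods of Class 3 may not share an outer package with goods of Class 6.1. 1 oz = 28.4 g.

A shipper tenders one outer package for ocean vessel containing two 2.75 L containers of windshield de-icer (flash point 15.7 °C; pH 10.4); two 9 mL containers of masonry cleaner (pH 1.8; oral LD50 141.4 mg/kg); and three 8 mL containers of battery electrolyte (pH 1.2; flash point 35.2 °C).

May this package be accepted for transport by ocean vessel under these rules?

Yes

With flash point 15.7 °C (< 23 °C), the windshield de-icer falls in Class 3.
With pH 1.8 (≤ 2), the masonry cleaner falls in Class 8.
Battery electrolyte: pH 1.2 ≤ 2 → Class 8 (Corrosive).
Class 3 quantity: two 2.75 L containers = 5.5 L.
That is within the Class 3 ocean vessel limit of 10 L.
Class 8 net quantity: (two 9 mL containers = 18 mL) + (three 8 mL containers = 24 mL) = 42 mL.
42 mL ≤ 50 mL (ocean vessel limit, Class 8) — within limit.
The segregation rule (Class 3 with Class 6.1) does not apply to Class 3 with Class 8.
Every hazard class is within its ocean vessel limit and no segregation rule is violated.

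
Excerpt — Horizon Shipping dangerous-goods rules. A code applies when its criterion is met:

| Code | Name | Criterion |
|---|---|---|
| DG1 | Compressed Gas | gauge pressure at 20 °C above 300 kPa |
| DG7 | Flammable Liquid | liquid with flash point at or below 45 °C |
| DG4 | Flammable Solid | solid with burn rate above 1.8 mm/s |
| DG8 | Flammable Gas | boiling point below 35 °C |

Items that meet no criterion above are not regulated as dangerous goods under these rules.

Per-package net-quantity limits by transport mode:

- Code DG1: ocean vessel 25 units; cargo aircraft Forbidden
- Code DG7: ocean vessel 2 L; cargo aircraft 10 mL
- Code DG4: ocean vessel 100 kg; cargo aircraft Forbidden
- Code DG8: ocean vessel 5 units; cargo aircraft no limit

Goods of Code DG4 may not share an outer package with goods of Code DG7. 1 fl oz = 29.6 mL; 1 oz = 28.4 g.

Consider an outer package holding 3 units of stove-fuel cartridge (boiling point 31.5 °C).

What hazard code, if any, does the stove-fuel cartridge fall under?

With boiling point 31.5 °C (< 35 °C), the stove-fuel cartridge falls in Code DG8.

Code DG8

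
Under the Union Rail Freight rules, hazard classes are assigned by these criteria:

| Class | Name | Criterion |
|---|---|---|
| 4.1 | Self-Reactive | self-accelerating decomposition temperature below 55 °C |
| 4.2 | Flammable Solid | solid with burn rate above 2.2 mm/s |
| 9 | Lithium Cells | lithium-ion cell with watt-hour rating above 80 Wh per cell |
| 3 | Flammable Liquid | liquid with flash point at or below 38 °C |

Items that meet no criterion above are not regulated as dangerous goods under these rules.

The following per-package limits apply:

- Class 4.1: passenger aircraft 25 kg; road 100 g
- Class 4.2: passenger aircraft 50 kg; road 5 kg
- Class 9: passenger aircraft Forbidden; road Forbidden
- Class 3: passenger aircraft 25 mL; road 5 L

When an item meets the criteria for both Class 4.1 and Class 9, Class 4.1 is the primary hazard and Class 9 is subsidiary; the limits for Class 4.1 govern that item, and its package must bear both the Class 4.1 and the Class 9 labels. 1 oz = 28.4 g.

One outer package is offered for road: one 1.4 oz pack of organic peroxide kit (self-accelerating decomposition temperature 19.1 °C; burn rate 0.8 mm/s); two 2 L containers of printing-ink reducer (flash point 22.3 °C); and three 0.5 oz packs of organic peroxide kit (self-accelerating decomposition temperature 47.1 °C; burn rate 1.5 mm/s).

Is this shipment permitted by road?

Yes

Self-accelerating decomposition temperature 19.1 °C meets the Class 4.1 criterion (Self-Reactive), so the organic peroxide kit is Class 4.1.
The printing-ink reducer has flash point 22.3 °C, which is ≤ 38 °C, so it is Class 3 (Flammable Liquid).
Organic peroxide kit: self-accelerating decomposition temperature 47.1 °C < 55 °C → Class 4.1 (Self-Reactive).
Total Class 4.1: (one 1.4 oz pack = 39.76 g) + (three 0.5 oz packs = 42.6 g) = 82.36 g.
82.36 g ≤ 100 g (road limit, Class 4.1) — within limit.
Class 3 quantity: two 2 L containers = 4 L.
4 L is within the road limit of 5 L for Class 3.
Every hazard class is within its road limit and no segregation rule is violated.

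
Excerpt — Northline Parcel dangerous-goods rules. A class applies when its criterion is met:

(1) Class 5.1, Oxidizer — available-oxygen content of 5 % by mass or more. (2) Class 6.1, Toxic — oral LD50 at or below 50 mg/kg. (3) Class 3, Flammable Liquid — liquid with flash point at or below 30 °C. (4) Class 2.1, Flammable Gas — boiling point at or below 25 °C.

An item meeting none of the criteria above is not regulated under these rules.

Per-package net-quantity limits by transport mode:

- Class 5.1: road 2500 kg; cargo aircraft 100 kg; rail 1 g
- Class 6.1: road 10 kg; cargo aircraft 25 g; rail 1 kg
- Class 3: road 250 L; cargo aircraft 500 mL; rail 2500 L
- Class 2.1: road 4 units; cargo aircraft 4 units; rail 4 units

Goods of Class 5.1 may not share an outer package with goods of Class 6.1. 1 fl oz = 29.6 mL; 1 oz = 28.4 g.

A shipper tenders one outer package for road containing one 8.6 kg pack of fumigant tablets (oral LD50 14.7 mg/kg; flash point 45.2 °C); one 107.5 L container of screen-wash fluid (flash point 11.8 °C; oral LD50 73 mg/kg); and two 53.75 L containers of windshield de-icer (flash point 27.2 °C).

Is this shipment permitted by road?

The fumigant tablets have oral LD50 14.7 mg/kg, which is ≤ 50 mg/kg, so they are Class 6.1 (Toxic).
Screen-wash fluid: flash point 11.8 °C ≤ 30 °C → Class 3 (Flammable Liquid).
The windshield de-icer has flash point 27.2 °C, which is ≤ 30 °C, so it is Class 3 (Flammable Liquid).
Class 3 net quantity: 107.5 L + (two 53.75 L containers = 107.5 L) = 215 L.
215 L ≤ 250 L (road limit, Class 3) — within limit.
Class 6.1 quantity: 8.6 kg.
8.6 kg is within the road limit of 10 kg for Class 6.1.
The segregation rule (Class 5.1 with Class 6.1) does not apply to Class 3 with Class 6.1.
Every hazard class is within its road limit and no segregation rule is violated.

Yes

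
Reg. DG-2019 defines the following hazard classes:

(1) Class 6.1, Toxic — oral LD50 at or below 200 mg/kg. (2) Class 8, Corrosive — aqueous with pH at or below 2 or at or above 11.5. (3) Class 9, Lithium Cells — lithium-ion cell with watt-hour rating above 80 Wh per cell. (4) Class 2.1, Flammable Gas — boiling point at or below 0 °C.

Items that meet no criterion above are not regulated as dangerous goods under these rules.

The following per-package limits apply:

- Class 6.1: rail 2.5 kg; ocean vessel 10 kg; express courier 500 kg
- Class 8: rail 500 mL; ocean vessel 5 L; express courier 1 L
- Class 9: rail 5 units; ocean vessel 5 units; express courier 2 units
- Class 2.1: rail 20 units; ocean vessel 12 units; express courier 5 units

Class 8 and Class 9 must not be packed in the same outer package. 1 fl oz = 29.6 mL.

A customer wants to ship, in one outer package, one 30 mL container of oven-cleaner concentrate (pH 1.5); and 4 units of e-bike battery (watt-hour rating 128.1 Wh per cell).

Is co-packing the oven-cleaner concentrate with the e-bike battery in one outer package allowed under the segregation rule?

With pH 1.5 (≤ 2), the oven-cleaner concentrate falls in Class 8.
Watt-hour rating 128.1 Wh per cell meets the Class 9 criterion (Lithium Cells), so the e-bike battery is Class 9.
Class 8 and Class 9 may not share an outer package.

No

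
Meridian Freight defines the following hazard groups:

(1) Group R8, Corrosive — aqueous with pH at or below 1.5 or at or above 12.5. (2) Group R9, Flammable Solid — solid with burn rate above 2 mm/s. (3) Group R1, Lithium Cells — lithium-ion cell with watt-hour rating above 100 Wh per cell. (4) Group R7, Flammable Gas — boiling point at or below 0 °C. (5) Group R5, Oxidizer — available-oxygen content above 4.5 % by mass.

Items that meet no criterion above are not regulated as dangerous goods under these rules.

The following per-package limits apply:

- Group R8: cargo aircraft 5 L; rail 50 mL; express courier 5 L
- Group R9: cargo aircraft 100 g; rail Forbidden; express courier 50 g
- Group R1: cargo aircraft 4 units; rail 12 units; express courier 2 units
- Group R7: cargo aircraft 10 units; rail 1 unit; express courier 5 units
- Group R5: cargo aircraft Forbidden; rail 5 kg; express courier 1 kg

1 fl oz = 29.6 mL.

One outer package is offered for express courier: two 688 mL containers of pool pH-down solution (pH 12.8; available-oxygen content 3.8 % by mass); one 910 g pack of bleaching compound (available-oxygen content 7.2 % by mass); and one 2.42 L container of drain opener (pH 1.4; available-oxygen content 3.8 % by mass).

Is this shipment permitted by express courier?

Yes

Pool pH-down solution: pH 12.8 ≥ 12.5 → Group R8 (Corrosive).
Available-oxygen content 7.2 % by mass meets the Group R5 criterion (Oxidizer), so the bleaching compound is Group R5.
The drain opener has pH 1.4, which is ≤ 1.5, so it is Group R8 (Corrosive).
Total Group R8: (two 688 mL containers = 1.376 L) + 2.42 L = 3.796 L.
3.796 L is within the express courier limit of 5 L for Group R8.
Group R5 quantity: 910 g.
910 g is within the express courier limit of 1 kg for Group R5.
Every hazard group is within its express courier limit and no segregation rule is violated.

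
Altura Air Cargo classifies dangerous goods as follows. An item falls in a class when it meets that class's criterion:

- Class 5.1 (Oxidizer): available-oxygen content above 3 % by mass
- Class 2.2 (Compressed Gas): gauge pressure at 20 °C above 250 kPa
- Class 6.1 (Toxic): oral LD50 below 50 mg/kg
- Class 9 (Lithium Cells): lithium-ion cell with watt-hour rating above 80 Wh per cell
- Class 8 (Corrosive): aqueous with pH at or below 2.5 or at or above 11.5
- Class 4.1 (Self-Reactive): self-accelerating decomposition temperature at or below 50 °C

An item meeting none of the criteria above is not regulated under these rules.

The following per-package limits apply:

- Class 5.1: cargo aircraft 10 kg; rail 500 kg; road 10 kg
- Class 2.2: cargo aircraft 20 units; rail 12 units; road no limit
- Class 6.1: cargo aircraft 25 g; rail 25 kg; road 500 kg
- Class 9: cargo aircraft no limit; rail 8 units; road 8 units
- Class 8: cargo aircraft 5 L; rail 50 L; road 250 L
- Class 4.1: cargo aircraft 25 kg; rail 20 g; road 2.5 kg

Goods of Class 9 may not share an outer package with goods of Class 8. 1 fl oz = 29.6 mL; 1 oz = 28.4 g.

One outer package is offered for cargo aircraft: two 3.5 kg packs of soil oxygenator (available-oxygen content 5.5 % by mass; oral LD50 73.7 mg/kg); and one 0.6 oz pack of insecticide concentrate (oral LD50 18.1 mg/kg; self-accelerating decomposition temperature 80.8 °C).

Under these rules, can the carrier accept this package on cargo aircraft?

Yes

The soil oxygenator has available-oxygen content 5.5 % by mass, which is > 3 % by mass, so it is Class 5.1 (Oxidizer).
Oral LD50 18.1 mg/kg meets the Class 6.1 criterion (Toxic), so the insecticide concentrate is Class 6.1.
Class 5.1 quantity: two 3.5 kg packs = 7 kg.
7 kg ≤ 10 kg (cargo aircraft limit, Class 5.1) — within limit.
Class 6.1 quantity: one 0.6 oz pack = 17.04 g.
17.04 g ≤ 25 g (cargo aircraft limit, Class 6.1) — within limit.
The segregation rule (Class 9 with Class 8) does not apply to Class 5.1 with Class 6.1.
Every hazard class is within its cargo aircraft limit and no segregation rule is violated.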